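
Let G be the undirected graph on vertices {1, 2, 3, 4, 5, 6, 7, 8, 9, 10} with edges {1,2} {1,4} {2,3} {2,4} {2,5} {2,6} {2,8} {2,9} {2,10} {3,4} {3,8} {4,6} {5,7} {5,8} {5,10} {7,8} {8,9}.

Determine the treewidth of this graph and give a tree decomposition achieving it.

Treewidth 2.
One such decomposition:
Bags: B1 = {2, 5, 10}  B2 = {2, 5, 8}  B3 = {2, 3, 8}  B4 = {5, 7, 8}  B5 = {2, 3, 4}  B6 = {2, 4, 6}  B7 = {1, 2, 4}  B8 = {2, 8, 9}
Tree: B1–B2, B2–B3, B2–B4, B3–B5, B5–B6, B5–B7, B2–B8

The largest bag has 3 vertices, giving width 2; this decomposition certifies tw(G) ≤ 2. For the lower bound, the 3 vertices {1, 2, 4} are pairwise adjacent, and any tree decomposition puts a clique entirely inside one bag — forcing width ≥ 2. Hence tw(G) = 2 exactly.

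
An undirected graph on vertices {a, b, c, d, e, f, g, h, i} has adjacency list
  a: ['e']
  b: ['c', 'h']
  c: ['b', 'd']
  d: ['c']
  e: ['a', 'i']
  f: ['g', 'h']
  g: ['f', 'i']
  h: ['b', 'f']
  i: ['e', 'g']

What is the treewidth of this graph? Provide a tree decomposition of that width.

Treewidth 1.
Bags: B1 = {c, d}  B2 = {b, c}  B3 = {b, h}  B4 = {f, h}  B5 = {f, g}  B6 = {g, i}  B7 = {e, i}  B8 = {a, e}
Tree: B1–B2, B2–B3, B3–B4, B4–B5, B5–B6, B6–B7, B7–B8

Every bag has size at most 2, so the width is 2 − 1 = 1 and tw(G) ≤ 1. Since G has at least one edge (e.g. d–c), it is not an edgeless graph, so tw(G) ≥ 1. Hence tw(G) = 1 exactly.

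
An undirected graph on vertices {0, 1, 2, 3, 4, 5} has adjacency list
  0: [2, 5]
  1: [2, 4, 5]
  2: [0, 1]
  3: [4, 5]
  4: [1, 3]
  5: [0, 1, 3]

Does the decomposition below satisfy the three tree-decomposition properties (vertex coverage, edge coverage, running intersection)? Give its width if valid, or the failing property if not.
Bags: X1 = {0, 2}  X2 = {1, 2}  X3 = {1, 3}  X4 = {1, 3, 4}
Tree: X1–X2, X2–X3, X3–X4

A tree decomposition must satisfy three properties: every vertex lies in some bag; for every edge, both endpoints lie together in some bag; and for every vertex, the bags containing it form a connected subtree. Here vertex 5 appears in no bag, so the decomposition is invalid.

No — vertex 5 appears in no bag.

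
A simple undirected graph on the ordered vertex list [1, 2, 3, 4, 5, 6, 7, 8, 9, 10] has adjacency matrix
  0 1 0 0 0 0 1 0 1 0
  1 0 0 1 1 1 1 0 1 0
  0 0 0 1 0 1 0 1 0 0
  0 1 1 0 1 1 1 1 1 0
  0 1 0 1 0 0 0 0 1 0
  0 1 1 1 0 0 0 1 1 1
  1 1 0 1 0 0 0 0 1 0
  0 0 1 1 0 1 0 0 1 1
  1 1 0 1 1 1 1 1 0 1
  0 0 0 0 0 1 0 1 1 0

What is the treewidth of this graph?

A width-3 tree decomposition is:
Bags: B1 = {3, 4, 6, 8}  B2 = {4, 6, 8, 9}  B3 = {2, 4, 6, 9}  B4 = {2, 4, 5, 9}  B5 = {2, 4, 7, 9}  B6 = {6, 8, 9, 10}  B7 = {1, 2, 7, 9}
Tree: B1–B2, B2–B3, B3–B4, B4–B5, B2–B6, B5–B7
The largest bag has 4 vertices, giving width 3; this decomposition certifies tw(G) ≤ 3. Conversely, {6, 8, 9, 10} is a clique of size 4, and the vertices of any clique must share a bag in every tree decomposition; so some bag has ≥ 4 vertices and tw(G) ≥ 3. Combining the bounds, tw(G) = 3.

3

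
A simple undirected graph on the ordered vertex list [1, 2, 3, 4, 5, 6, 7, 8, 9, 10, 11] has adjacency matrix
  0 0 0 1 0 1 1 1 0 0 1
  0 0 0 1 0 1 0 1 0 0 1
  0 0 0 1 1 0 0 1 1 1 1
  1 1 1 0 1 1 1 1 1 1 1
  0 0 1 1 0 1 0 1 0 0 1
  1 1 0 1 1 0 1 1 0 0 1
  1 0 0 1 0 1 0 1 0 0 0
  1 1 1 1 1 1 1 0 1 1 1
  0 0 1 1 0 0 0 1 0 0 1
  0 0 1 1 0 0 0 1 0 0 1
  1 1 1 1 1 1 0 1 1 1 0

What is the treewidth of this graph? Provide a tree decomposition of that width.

Treewidth 4.
One optimal decomposition is:
Bags: B1 = {2, 4, 6, 8, 11}  B2 = {4, 5, 6, 8, 11}  B3 = {3, 4, 5, 8, 11}  B4 = {3, 4, 8, 10, 11}  B5 = {1, 4, 6, 8, 11}  B6 = {3, 4, 8, 9, 11}  B7 = {1, 4, 6, 7, 8}
Tree: B1–B2, B2–B3, B3–B4, B2–B5, B3–B6, B5–B7

Each bag holds 5 vertices, so the decomposition has width 4, which upper-bounds the treewidth. For the lower bound, the 5 vertices {1, 4, 6, 8, 11} are pairwise adjacent, and any tree decomposition puts a clique entirely inside one bag — forcing width ≥ 4. The upper and lower bounds meet at 4, so that is the treewidth.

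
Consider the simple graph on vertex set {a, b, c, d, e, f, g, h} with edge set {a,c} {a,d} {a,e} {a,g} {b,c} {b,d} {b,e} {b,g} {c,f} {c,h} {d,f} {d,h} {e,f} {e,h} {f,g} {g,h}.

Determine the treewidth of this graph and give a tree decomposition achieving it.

Treewidth 4.
One such decomposition:
Bags: B1 = {a, b, e, f, h}  B2 = {a, b, c, f, h}  B3 = {a, b, d, f, h}  B4 = {a, b, f, g, h}
Tree: B1–B2, B2–B3, B3–B4

The largest bag has 5 vertices, giving width 4; this decomposition certifies tw(G) ≤ 4. For the lower bound: the 5 vertex sets {e,f}, {c,h}, {b,d}, {a}, {g} are disjoint, each induces a connected subgraph, and every pair is joined by at least one edge of G. Contracting each set to a single vertex therefore yields K_{5} as a minor, and since treewidth is minor-monotone, tw(G) ≥ tw(K_{5}) = 4. Combining the bounds, tw(G) = 4.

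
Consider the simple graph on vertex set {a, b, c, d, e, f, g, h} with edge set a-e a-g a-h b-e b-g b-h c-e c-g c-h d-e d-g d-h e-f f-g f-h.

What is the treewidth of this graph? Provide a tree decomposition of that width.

Every bag has size at most 4, so the width is 4 − 1 = 3 and tw(G) ≤ 3. For the lower bound: the 4 vertex sets {f,h}, {c,g}, {e}, {d} are disjoint, each induces a connected subgraph, and every pair is joined by at least one edge of G. Contracting each set to a single vertex therefore yields K_{4} as a minor, and since treewidth is minor-monotone, tw(G) ≥ tw(K_{4}) = 3. Therefore the treewidth is 3.

Treewidth 3.
One optimal decomposition is:
Bags: B1 = {e, f, g, h}  B2 = {c, e, g, h}  B3 = {d, e, g, h}  B4 = {a, e, g, h}  B5 = {b, e, g, h}
Tree: B1–B2, B2–B3, B3–B4, B4–B5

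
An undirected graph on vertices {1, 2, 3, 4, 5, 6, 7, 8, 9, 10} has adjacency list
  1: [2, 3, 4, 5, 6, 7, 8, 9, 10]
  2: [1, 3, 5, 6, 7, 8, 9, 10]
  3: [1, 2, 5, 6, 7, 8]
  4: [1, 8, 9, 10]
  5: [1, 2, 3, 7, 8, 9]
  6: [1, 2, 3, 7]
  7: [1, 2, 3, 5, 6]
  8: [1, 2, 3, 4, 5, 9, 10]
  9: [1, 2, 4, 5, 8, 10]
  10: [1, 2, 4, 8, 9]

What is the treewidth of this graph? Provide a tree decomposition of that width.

Each bag holds 5 vertices, so the decomposition has width 4, which upper-bounds the treewidth. On the other hand G contains the 5-clique {1, 2, 8, 9, 10}. A clique must lie in a single bag of any decomposition, so no decomposition can have width below 4. Hence tw(G) = 4 exactly.

Treewidth 4.
One optimal decomposition is:
Bags: B1 = {1, 2, 5, 8, 9}  B2 = {1, 2, 3, 5, 8}  B3 = {1, 2, 8, 9, 10}  B4 = {1, 4, 8, 9, 10}  B5 = {1, 2, 3, 5, 7}  B6 = {1, 2, 3, 6, 7}
Tree: B1–B2, B1–B3, B3–B4, B2–B5, B5–B6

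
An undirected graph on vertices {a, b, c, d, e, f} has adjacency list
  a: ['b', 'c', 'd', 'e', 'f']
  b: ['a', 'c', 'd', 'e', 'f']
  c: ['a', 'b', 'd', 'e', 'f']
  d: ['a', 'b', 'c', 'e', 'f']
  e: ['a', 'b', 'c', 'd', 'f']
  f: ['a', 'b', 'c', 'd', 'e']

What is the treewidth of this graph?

A width-5 tree decomposition is:
Bags: B1 = {a, b, c, d, e, f}
Tree: (single bag)
With just one bag of size 6, the width is 6 − 1 = 5, so tw(G) ≤ 5. For the lower bound, the 6 vertices {a, b, c, d, e, f} are pairwise adjacent, and any tree decomposition puts a clique entirely inside one bag — forcing width ≥ 5. Therefore the treewidth is 5.

5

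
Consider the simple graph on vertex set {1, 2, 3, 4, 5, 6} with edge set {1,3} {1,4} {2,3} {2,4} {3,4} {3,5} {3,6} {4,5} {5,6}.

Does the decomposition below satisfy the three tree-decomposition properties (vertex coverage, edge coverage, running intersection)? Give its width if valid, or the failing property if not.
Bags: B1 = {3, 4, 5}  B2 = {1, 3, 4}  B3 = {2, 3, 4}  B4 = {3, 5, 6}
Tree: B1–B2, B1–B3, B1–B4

Vertex coverage: the bags together contain {1, 2, 3, 4, 5, 6}, the full vertex set. Edge coverage: each edge of G has both endpoints in at least one bag. Running intersection: for every vertex, the bags containing it form a connected subtree. All three properties hold, so this is a valid tree decomposition of width max|bag| − 1 = 2, and hence tw(G) ≤ 2.

Yes; width 2.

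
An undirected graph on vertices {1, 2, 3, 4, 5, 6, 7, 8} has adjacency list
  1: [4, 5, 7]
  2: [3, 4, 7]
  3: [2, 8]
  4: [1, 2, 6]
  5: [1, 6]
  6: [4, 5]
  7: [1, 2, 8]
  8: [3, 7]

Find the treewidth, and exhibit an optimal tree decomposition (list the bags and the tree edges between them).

Treewidth 2.
Bags: B1 = {3, 7, 8}  B2 = {2, 3, 7}  B3 = {1, 2, 7}  B4 = {1, 2, 4}  B5 = {1, 4, 5}  B6 = {4, 5, 6}
Tree: B1–B2, B2–B3, B3–B4, B4–B5, B5–B6

Each bag holds 3 vertices, so the decomposition has width 2, which upper-bounds the treewidth. The edges 8–3–2–7–8 form a cycle, so G is not a tree and its treewidth is at least 2. Combining the bounds, tw(G) = 2.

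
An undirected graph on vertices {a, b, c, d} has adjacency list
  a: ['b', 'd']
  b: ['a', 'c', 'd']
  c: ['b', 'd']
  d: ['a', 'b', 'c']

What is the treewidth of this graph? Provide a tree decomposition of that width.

Treewidth 2.
One optimal decomposition is:
Bags: B1 = {b, c, d}  B2 = {a, b, d}
Tree: B1–B2

Each bag holds 3 vertices, so the decomposition has width 2, which upper-bounds the treewidth. For the lower bound, the 3 vertices {b, c, d} are pairwise adjacent, and any tree decomposition puts a clique entirely inside one bag — forcing width ≥ 2. The upper and lower bounds meet at 2, so that is the treewidth.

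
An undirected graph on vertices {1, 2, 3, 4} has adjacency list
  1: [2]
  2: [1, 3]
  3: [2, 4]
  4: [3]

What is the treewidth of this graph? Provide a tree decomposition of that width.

Treewidth 1.
Bags: B1 = {2, 3}  B2 = {3, 4}  B3 = {1, 2}
Tree: B1–B2, B1–B3

Every bag has size at most 2, so the width is 2 − 1 = 1 and tw(G) ≤ 1. Any graph with an edge has treewidth ≥ 1, and G has the edge 3–2. Hence tw(G) = 1 exactly.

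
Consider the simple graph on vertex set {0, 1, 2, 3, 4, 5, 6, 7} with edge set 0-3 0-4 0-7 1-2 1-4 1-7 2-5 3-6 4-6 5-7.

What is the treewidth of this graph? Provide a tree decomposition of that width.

Every bag has size at most 3, so the width is 3 − 1 = 2 and tw(G) ≤ 2. Since 5–2–1–7–5 is a cycle in G, G is not acyclic. Forests are exactly the graphs of treewidth ≤ 1, so tw(G) ≥ 2. The upper and lower bounds meet at 2, so that is the treewidth.

Treewidth 2.
One such decomposition:
Bags: B1 = {2, 5, 7}  B2 = {1, 2, 7}  B3 = {0, 1, 7}  B4 = {0, 1, 4}  B5 = {0, 3, 4}  B6 = {3, 4, 6}
Tree: B1–B2, B2–B3, B3–B4, B4–B5, B5–B6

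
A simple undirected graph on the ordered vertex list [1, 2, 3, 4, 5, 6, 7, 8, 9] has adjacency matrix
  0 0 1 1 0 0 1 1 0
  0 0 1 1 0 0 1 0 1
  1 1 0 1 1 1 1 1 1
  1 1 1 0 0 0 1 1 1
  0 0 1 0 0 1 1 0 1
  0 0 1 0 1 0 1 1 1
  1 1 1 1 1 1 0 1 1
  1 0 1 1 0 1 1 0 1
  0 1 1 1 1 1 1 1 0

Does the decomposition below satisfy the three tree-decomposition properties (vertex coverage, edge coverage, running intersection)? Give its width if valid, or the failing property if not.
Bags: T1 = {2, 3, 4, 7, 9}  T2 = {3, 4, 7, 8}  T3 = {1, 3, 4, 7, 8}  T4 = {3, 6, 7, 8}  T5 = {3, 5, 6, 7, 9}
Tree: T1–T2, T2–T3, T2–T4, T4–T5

A tree decomposition must satisfy three properties: every vertex lies in some bag; for every edge, both endpoints lie together in some bag; and for every vertex, the bags containing it form a connected subtree. Here edge (9,8) lies in no bag, so the decomposition is invalid.

No — edge (9,8) lies in no bag.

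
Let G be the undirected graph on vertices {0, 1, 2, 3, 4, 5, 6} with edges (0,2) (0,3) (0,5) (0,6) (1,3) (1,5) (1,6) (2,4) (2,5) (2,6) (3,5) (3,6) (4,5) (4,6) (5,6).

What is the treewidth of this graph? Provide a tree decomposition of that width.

The largest bag has 4 vertices, giving width 3; this decomposition certifies tw(G) ≤ 3. On the other hand G contains the 4-clique {0, 2, 5, 6}. A clique must lie in a single bag of any decomposition, so no decomposition can have width below 3. Hence tw(G) = 3 exactly.

Treewidth 3.
Bags: B1 = {1, 3, 5, 6}  B2 = {0, 3, 5, 6}  B3 = {0, 2, 5, 6}  B4 = {2, 4, 5, 6}
Tree: B1–B2, B2–B3, B3–B4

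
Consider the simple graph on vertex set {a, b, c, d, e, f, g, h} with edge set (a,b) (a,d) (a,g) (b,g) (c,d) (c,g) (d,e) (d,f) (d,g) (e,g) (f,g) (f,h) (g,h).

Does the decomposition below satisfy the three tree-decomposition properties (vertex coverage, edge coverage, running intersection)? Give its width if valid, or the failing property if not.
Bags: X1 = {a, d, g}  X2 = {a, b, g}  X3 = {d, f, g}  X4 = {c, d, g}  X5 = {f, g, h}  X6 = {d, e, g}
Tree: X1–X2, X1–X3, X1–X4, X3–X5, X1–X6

Every vertex of G appears in some bag (union = {a, b, c, d, e, f, g, h}); every edge is covered by a bag; and for each vertex v the set of bags containing v is connected in the bag tree. The decomposition is therefore valid. The largest bag has 3 vertices, so the width is 2.

Yes; width 2.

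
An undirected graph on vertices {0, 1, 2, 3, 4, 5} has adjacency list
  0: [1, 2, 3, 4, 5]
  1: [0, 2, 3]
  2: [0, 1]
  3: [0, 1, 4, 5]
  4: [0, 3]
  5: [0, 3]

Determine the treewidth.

2

A width-2 tree decomposition is:
Bags: B1 = {0, 1, 3}  B2 = {0, 3, 5}  B3 = {0, 1, 2}  B4 = {0, 3, 4}
Tree: B1–B2, B1–B3, B2–B4
The largest bag has 3 vertices, giving width 2; this decomposition certifies tw(G) ≤ 2. For the lower bound, the 3 vertices {0, 1, 2} are pairwise adjacent, and any tree decomposition puts a clique entirely inside one bag — forcing width ≥ 2. Hence tw(G) = 2 exactly.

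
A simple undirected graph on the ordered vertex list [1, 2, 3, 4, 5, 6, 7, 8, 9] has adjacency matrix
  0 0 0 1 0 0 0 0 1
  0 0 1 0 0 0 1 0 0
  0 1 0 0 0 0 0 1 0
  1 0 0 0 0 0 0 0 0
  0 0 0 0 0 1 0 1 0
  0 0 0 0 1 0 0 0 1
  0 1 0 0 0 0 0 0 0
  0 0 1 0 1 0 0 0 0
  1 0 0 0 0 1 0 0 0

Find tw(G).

1

A width-1 tree decomposition is:
Bags: B1 = {2, 7}  B2 = {2, 3}  B3 = {3, 8}  B4 = {5, 8}  B5 = {5, 6}  B6 = {6, 9}  B7 = {1, 9}  B8 = {1, 4}
Tree: B1–B2, B2–B3, B3–B4, B4–B5, B5–B6, B6–B7, B7–B8
Each bag holds 2 vertices, so the decomposition has width 1, which upper-bounds the treewidth. Since G has at least one edge (e.g. 7–2), it is not an edgeless graph, so tw(G) ≥ 1. Therefore the treewidth is 1.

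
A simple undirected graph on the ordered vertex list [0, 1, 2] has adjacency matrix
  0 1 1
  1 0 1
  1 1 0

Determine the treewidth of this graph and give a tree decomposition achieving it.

Treewidth 2.
Bags: B1 = {0, 1, 2}
Tree: (single bag)

A single bag containing all 3 vertices is trivially a valid decomposition of width 2. On the other hand G contains the 3-clique {0, 1, 2}. A clique must lie in a single bag of any decomposition, so no decomposition can have width below 2. Hence tw(G) = 2 exactly.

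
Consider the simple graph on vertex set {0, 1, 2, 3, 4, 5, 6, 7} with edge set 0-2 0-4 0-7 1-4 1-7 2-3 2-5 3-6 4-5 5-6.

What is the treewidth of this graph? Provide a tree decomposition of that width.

Treewidth 2.
Bags: B1 = {2, 3, 6}  B2 = {2, 5, 6}  B3 = {0, 2, 5}  B4 = {0, 4, 5}  B5 = {0, 4, 7}  B6 = {1, 4, 7}
Tree: B1–B2, B2–B3, B3–B4, B4–B5, B5–B6

Every bag has size at most 3, so the width is 3 − 1 = 2 and tw(G) ≤ 2. For the lower bound, G contains the cycle 3–6–5–2–3, so G is not a forest; only forests have treewidth ≤ 1, hence tw(G) ≥ 2. Hence tw(G) = 2 exactly.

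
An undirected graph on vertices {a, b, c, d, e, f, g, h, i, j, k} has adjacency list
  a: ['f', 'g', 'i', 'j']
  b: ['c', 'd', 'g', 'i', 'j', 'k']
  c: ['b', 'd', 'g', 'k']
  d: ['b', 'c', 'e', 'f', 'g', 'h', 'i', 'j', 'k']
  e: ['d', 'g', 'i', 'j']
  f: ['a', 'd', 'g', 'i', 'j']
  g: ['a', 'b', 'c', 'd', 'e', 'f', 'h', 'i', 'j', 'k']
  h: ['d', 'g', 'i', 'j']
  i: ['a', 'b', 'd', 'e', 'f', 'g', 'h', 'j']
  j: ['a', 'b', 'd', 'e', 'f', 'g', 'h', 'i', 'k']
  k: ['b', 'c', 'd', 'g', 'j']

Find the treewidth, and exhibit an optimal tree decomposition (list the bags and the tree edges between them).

Every bag has size at most 5, so the width is 5 − 1 = 4 and tw(G) ≤ 4. On the other hand G contains the 5-clique {b, d, g, j, k}. A clique must lie in a single bag of any decomposition, so no decomposition can have width below 4. Hence tw(G) = 4 exactly.

Treewidth 4.
One such decomposition:
Bags: B1 = {b, d, g, i, j}  B2 = {d, f, g, i, j}  B3 = {b, d, g, j, k}  B4 = {d, g, h, i, j}  B5 = {b, c, d, g, k}  B6 = {a, f, g, i, j}  B7 = {d, e, g, i, j}
Tree: B1–B2, B1–B3, B2–B4, B3–B5, B2–B6, B4–B7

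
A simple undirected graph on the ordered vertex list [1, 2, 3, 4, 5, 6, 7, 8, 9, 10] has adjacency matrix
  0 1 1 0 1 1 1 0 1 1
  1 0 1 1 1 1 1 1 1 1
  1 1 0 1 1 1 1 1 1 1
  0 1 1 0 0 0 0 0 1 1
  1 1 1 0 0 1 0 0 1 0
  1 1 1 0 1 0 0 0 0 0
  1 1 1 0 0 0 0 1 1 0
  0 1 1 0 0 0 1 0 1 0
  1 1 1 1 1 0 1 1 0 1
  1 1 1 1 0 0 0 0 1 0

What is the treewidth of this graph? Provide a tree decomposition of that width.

Treewidth 4.
Bags: B1 = {1, 2, 3, 5, 9}  B2 = {1, 2, 3, 9, 10}  B3 = {1, 2, 3, 7, 9}  B4 = {1, 2, 3, 5, 6}  B5 = {2, 3, 4, 9, 10}  B6 = {2, 3, 7, 8, 9}
Tree: B1–B2, B1–B3, B1–B4, B2–B5, B3–B6

Every bag has size at most 5, so the width is 5 − 1 = 4 and tw(G) ≤ 4. On the other hand G contains the 5-clique {2, 3, 7, 8, 9}. A clique must lie in a single bag of any decomposition, so no decomposition can have width below 4. Hence tw(G) = 4 exactly.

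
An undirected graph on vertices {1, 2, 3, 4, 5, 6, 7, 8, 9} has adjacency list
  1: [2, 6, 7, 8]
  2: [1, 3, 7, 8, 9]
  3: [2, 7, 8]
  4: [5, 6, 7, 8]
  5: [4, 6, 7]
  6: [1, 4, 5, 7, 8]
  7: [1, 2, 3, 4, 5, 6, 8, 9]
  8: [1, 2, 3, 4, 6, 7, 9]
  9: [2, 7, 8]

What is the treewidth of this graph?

3

A width-3 tree decomposition is:
Bags: B1 = {1, 2, 7, 8}  B2 = {1, 6, 7, 8}  B3 = {4, 6, 7, 8}  B4 = {2, 7, 8, 9}  B5 = {4, 5, 6, 7}  B6 = {2, 3, 7, 8}
Tree: B1–B2, B2–B3, B1–B4, B3–B5, B1–B6
Each bag holds 4 vertices, so the decomposition has width 3, which upper-bounds the treewidth. For the lower bound, the 4 vertices {1, 2, 7, 8} are pairwise adjacent, and any tree decomposition puts a clique entirely inside one bag — forcing width ≥ 3. The upper and lower bounds meet at 3, so that is the treewidth.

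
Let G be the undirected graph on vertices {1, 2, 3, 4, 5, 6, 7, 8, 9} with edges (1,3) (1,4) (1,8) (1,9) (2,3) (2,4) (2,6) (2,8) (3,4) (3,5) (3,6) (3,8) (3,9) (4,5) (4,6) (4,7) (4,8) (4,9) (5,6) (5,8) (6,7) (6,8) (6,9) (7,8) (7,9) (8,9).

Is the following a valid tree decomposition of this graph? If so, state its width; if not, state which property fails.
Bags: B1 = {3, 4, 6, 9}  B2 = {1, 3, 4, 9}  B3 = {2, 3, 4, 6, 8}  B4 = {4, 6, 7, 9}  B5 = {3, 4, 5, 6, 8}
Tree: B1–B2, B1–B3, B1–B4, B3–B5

No — edge (8,9) lies in no bag.

A tree decomposition must satisfy three properties: every vertex lies in some bag; for every edge, both endpoints lie together in some bag; and for every vertex, the bags containing it form a connected subtree. Here edge (8,9) lies in no bag, so the decomposition is invalid.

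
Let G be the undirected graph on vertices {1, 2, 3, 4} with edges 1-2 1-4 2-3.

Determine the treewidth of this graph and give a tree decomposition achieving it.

Treewidth 1.
One optimal decomposition is:
Bags: B1 = {2, 3}  B2 = {1, 2}  B3 = {1, 4}
Tree: B1–B2, B2–B3

Every bag has size at most 2, so the width is 2 − 1 = 1 and tw(G) ≤ 1. Any graph with an edge has treewidth ≥ 1, and G has the edge 3–2. The upper and lower bounds meet at 1, so that is the treewidth.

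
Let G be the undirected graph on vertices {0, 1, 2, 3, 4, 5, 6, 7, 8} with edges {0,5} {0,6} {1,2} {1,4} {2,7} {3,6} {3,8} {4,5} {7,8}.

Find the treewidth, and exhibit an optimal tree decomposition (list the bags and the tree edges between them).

Each bag holds 3 vertices, so the decomposition has width 2, which upper-bounds the treewidth. Since 0–5–4–1–2–7–8–3–6–0 is a cycle in G, G is not acyclic. Forests are exactly the graphs of treewidth ≤ 1, so tw(G) ≥ 2. Therefore the treewidth is 2.

Treewidth 2.
One such decomposition:
Bags: B1 = {0, 4, 5}  B2 = {0, 1, 4}  B3 = {0, 1, 2}  B4 = {0, 2, 7}  B5 = {0, 7, 8}  B6 = {0, 3, 8}  B7 = {0, 3, 6}
Tree: B1–B2, B2–B3, B3–B4, B4–B5, B5–B6, B6–B7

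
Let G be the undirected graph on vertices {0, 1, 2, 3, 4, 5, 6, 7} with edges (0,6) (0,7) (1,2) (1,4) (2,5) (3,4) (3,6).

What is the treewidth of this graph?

A width-1 tree decomposition is:
Bags: B1 = {0, 7}  B2 = {0, 6}  B3 = {3, 6}  B4 = {3, 4}  B5 = {1, 4}  B6 = {1, 2}  B7 = {2, 5}
Tree: B1–B2, B2–B3, B3–B4, B4–B5, B5–B6, B6–B7
The largest bag has 2 vertices, giving width 1; this decomposition certifies tw(G) ≤ 1. G has an edge, so its treewidth is at least 1. Combining the bounds, tw(G) = 1.

1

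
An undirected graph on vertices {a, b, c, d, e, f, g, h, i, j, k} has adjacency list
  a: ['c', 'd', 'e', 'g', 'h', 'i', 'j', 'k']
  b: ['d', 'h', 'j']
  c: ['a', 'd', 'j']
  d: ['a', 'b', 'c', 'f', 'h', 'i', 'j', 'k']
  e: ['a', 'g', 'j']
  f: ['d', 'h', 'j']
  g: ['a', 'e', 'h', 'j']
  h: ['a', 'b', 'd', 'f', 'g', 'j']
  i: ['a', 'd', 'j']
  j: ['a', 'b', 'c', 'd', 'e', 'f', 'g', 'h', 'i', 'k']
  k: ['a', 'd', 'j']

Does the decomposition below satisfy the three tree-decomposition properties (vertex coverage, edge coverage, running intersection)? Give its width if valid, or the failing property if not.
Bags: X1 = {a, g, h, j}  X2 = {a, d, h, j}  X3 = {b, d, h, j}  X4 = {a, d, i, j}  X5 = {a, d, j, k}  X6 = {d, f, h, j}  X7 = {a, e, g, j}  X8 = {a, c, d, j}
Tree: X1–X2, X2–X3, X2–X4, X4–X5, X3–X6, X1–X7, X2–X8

Yes; width 3.

Vertex coverage: the bags together contain {a, b, c, d, e, f, g, h, i, j, k}, the full vertex set. Edge coverage: each edge of G has both endpoints in at least one bag. Running intersection: for every vertex, the bags containing it form a connected subtree. All three properties hold, so this is a valid tree decomposition of width max|bag| − 1 = 3, and hence tw(G) ≤ 3.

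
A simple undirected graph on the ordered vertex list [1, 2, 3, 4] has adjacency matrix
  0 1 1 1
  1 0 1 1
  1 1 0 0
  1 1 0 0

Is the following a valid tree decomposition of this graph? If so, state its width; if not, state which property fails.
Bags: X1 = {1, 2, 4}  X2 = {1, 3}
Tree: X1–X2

No — edge (2,3) lies in no bag.

A tree decomposition must satisfy three properties: every vertex lies in some bag; for every edge, both endpoints lie together in some bag; and for every vertex, the bags containing it form a connected subtree. Here edge (2,3) lies in no bag, so the decomposition is invalid.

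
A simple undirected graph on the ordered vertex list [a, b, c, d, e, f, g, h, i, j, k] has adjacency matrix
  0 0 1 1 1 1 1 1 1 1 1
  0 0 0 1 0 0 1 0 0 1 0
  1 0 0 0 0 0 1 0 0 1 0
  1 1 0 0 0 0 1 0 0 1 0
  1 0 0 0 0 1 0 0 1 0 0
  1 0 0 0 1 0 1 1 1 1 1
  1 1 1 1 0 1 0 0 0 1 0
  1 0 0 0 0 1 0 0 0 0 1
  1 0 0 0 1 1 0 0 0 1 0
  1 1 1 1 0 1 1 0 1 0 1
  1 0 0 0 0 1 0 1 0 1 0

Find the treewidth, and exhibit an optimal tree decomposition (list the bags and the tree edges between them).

Every bag has size at most 4, so the width is 4 − 1 = 3 and tw(G) ≤ 3. Conversely, {a, d, g, j} is a clique of size 4, and the vertices of any clique must share a bag in every tree decomposition; so some bag has ≥ 4 vertices and tw(G) ≥ 3. Therefore the treewidth is 3.

Treewidth 3.
Bags: B1 = {a, f, j, k}  B2 = {a, f, i, j}  B3 = {a, f, g, j}  B4 = {a, c, g, j}  B5 = {a, e, f, i}  B6 = {a, d, g, j}  B7 = {b, d, g, j}  B8 = {a, f, h, k}
Tree: B1–B2, B2–B3, B3–B4, B2–B5, B4–B6, B6–B7, B1–B8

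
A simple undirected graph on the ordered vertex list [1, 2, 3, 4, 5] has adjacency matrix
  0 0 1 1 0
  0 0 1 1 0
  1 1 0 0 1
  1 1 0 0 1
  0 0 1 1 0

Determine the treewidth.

A width-2 tree decomposition is:
Bags: B1 = {2, 3, 4}  B2 = {3, 4, 5}  B3 = {1, 3, 4}
Tree: B1–B2, B2–B3
The largest bag has 3 vertices, giving width 2; this decomposition certifies tw(G) ≤ 2. For the lower bound, G contains the cycle 2–3–5–4–2, so G is not a forest; only forests have treewidth ≤ 1, hence tw(G) ≥ 2. Therefore the treewidth is 2.

2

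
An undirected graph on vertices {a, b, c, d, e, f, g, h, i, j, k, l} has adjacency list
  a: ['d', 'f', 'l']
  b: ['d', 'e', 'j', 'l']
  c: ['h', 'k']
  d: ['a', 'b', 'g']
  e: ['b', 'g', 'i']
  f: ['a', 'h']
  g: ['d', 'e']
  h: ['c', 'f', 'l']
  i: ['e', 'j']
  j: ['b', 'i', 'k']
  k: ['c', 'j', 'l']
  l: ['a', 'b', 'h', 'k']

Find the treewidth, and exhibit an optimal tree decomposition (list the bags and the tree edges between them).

Treewidth 3.
One optimal decomposition is:
Bags: B1 = {c, f, h, k}  B2 = {f, h, k, l}  B3 = {a, f, k, l}  B4 = {a, j, k, l}  B5 = {a, b, j, l}  B6 = {a, b, d, j}  B7 = {b, d, i, j}  B8 = {b, d, e, i}  B9 = {d, e, g, i}
Tree: B1–B2, B2–B3, B3–B4, B4–B5, B5–B6, B6–B7, B7–B8, B8–B9

Every bag has size at most 4, so the width is 4 − 1 = 3 and tw(G) ≤ 3. For the lower bound: the 4 vertex sets {c,f,h}, {k}, {l}, {a,b,d,j} are disjoint, each induces a connected subgraph, and every pair is joined by at least one edge of G. Contracting each set to a single vertex therefore yields K_{4} as a minor, and since treewidth is minor-monotone, tw(G) ≥ tw(K_{4}) = 3. Therefore the treewidth is 3.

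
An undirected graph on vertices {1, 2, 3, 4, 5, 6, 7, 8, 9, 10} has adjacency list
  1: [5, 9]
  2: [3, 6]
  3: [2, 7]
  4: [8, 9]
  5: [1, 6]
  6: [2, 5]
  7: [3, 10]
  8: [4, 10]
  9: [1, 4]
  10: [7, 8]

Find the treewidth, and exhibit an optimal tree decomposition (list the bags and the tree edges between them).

Each bag holds 3 vertices, so the decomposition has width 2, which upper-bounds the treewidth. The edges 9–4–8–10–7–3–2–6–5–1–9 form a cycle, so G is not a tree and its treewidth is at least 2. Hence tw(G) = 2 exactly.

Treewidth 2.
Bags: B1 = {4, 8, 9}  B2 = {8, 9, 10}  B3 = {7, 9, 10}  B4 = {3, 7, 9}  B5 = {2, 3, 9}  B6 = {2, 6, 9}  B7 = {5, 6, 9}  B8 = {1, 5, 9}
Tree: B1–B2, B2–B3, B3–B4, B4–B5, B5–B6, B6–B7, B7–B8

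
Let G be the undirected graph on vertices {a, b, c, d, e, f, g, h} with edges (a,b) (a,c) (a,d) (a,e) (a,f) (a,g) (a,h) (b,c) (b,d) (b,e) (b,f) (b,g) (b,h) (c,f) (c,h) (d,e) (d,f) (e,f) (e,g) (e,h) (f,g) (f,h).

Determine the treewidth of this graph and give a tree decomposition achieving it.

Treewidth 4.
Bags: B1 = {a, b, e, f, h}  B2 = {a, b, d, e, f}  B3 = {a, b, e, f, g}  B4 = {a, b, c, f, h}
Tree: B1–B2, B2–B3, B1–B4

The largest bag has 5 vertices, giving width 4; this decomposition certifies tw(G) ≤ 4. Conversely, {a, b, d, e, f} is a clique of size 5, and the vertices of any clique must share a bag in every tree decomposition; so some bag has ≥ 5 vertices and tw(G) ≥ 4. The upper and lower bounds meet at 4, so that is the treewidth.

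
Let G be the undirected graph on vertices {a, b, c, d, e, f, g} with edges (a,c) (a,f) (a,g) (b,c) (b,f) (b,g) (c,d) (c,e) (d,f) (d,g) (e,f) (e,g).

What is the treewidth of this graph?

3

A width-3 tree decomposition is:
Bags: B1 = {c, e, f, g}  B2 = {c, d, f, g}  B3 = {b, c, f, g}  B4 = {a, c, f, g}
Tree: B1–B2, B2–B3, B3–B4
The largest bag has 4 vertices, giving width 3; this decomposition certifies tw(G) ≤ 3. For the lower bound: the 4 vertex sets {e,f}, {d,g}, {c}, {b} are disjoint, each induces a connected subgraph, and every pair is joined by at least one edge of G. Contracting each set to a single vertex therefore yields K_{4} as a minor, and since treewidth is minor-monotone, tw(G) ≥ tw(K_{4}) = 3. Hence tw(G) = 3 exactly.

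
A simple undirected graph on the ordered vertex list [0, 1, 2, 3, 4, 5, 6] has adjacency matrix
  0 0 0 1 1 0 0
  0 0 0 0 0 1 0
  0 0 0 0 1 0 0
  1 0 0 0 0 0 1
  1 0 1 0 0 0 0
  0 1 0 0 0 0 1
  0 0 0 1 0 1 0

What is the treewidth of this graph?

A width-1 tree decomposition is:
Bags: B1 = {2, 4}  B2 = {0, 4}  B3 = {0, 3}  B4 = {3, 6}  B5 = {5, 6}  B6 = {1, 5}
Tree: B1–B2, B2–B3, B3–B4, B4–B5, B5–B6
The largest bag has 2 vertices, giving width 1; this decomposition certifies tw(G) ≤ 1. G has an edge, so its treewidth is at least 1. Therefore the treewidth is 1.

1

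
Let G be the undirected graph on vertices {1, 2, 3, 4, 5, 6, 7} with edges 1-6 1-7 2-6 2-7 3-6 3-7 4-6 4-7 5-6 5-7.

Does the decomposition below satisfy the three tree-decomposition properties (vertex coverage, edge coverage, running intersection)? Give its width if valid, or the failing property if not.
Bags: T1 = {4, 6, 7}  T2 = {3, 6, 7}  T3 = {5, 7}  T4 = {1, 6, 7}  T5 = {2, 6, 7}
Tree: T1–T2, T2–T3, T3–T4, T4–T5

No — edge (6,5) lies in no bag.

A tree decomposition must satisfy three properties: every vertex lies in some bag; for every edge, both endpoints lie together in some bag; and for every vertex, the bags containing it form a connected subtree. Here edge (6,5) lies in no bag, so the decomposition is invalid.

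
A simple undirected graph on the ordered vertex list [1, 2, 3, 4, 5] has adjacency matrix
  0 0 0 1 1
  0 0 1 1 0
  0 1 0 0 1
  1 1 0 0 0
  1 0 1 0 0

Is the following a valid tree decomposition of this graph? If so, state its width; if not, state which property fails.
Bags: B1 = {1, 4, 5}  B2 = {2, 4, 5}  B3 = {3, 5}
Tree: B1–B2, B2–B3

No — edge (2,3) lies in no bag.

A tree decomposition must satisfy three properties: every vertex lies in some bag; for every edge, both endpoints lie together in some bag; and for every vertex, the bags containing it form a connected subtree. Here edge (2,3) lies in no bag, so the decomposition is invalid.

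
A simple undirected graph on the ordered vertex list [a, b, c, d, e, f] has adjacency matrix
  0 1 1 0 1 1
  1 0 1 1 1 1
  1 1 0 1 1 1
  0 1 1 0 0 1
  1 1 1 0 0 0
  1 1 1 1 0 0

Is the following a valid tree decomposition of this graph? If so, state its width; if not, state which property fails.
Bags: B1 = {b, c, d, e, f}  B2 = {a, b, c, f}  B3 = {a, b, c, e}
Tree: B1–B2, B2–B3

No — bags containing vertex e are not connected in the tree.

A tree decomposition must satisfy three properties: every vertex lies in some bag; for every edge, both endpoints lie together in some bag; and for every vertex, the bags containing it form a connected subtree. Here bags containing vertex e are not connected in the tree, so the decomposition is invalid.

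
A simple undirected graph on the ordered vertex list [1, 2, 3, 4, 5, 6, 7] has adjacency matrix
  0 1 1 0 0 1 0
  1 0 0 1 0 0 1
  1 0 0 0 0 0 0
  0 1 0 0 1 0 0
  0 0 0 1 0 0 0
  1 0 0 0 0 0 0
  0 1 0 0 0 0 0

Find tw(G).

A width-1 tree decomposition is:
Bags: B1 = {4, 5}  B2 = {2, 4}  B3 = {1, 2}  B4 = {1, 6}  B5 = {1, 3}  B6 = {2, 7}
Tree: B1–B2, B2–B3, B3–B4, B4–B5, B3–B6
Every bag has size at most 2, so the width is 2 − 1 = 1 and tw(G) ≤ 1. Since G has at least one edge (e.g. 5–4), it is not an edgeless graph, so tw(G) ≥ 1. Combining the bounds, tw(G) = 1.

1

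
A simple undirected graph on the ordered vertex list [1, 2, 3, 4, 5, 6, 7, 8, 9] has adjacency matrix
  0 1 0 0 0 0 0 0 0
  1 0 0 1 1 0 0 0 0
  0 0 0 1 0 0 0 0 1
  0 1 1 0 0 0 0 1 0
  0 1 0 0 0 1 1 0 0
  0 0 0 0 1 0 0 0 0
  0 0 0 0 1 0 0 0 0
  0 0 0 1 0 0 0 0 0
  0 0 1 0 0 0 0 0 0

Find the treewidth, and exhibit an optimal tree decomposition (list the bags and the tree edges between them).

Treewidth 1.
One optimal decomposition is:
Bags: B1 = {2, 5}  B2 = {2, 4}  B3 = {5, 6}  B4 = {3, 4}  B5 = {5, 7}  B6 = {3, 9}  B7 = {1, 2}  B8 = {4, 8}
Tree: B1–B2, B1–B3, B2–B4, B3–B5, B4–B6, B2–B7, B4–B8

Each bag holds 2 vertices, so the decomposition has width 1, which upper-bounds the treewidth. Any graph with an edge has treewidth ≥ 1, and G has the edge 2–5. The upper and lower bounds meet at 1, so that is the treewidth.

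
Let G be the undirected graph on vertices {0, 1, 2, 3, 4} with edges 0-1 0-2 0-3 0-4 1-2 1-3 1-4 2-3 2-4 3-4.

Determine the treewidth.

A width-4 tree decomposition is:
Bags: B1 = {0, 1, 2, 3, 4}
Tree: (single bag)
With just one bag of size 5, the width is 5 − 1 = 4, so tw(G) ≤ 4. Conversely, {0, 1, 2, 3, 4} is a clique of size 5, and the vertices of any clique must share a bag in every tree decomposition; so some bag has ≥ 5 vertices and tw(G) ≥ 4. Combining the bounds, tw(G) = 4.

4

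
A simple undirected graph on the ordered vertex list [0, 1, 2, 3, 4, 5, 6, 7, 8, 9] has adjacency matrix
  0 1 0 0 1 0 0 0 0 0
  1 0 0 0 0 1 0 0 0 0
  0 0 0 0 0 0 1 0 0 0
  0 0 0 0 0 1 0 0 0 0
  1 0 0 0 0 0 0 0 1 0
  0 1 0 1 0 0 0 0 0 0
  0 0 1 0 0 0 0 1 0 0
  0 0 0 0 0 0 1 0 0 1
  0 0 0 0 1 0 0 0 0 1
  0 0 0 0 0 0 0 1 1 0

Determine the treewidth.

A width-1 tree decomposition is:
Bags: B1 = {2, 6}  B2 = {6, 7}  B3 = {7, 9}  B4 = {8, 9}  B5 = {4, 8}  B6 = {0, 4}  B7 = {0, 1}  B8 = {1, 5}  B9 = {3, 5}
Tree: B1–B2, B2–B3, B3–B4, B4–B5, B5–B6, B6–B7, B7–B8, B8–B9
The largest bag has 2 vertices, giving width 1; this decomposition certifies tw(G) ≤ 1. Since G has at least one edge (e.g. 2–6), it is not an edgeless graph, so tw(G) ≥ 1. The upper and lower bounds meet at 1, so that is the treewidth.

1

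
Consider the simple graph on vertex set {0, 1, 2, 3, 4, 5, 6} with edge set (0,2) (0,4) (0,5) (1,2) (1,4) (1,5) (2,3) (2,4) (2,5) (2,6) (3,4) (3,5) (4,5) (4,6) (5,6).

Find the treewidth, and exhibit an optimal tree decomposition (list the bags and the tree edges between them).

Treewidth 3.
One optimal decomposition is:
Bags: B1 = {2, 3, 4, 5}  B2 = {1, 2, 4, 5}  B3 = {2, 4, 5, 6}  B4 = {0, 2, 4, 5}
Tree: B1–B2, B1–B3, B1–B4

Every bag has size at most 4, so the width is 4 − 1 = 3 and tw(G) ≤ 3. For the lower bound, the 4 vertices {0, 2, 4, 5} are pairwise adjacent, and any tree decomposition puts a clique entirely inside one bag — forcing width ≥ 3. Combining the bounds, tw(G) = 3.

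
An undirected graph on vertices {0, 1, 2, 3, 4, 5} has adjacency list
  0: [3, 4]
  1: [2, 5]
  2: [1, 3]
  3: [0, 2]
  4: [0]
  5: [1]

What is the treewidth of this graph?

1

A width-1 tree decomposition is:
Bags: B1 = {1, 5}  B2 = {1, 2}  B3 = {2, 3}  B4 = {0, 3}  B5 = {0, 4}
Tree: B1–B2, B2–B3, B3–B4, B4–B5
The largest bag has 2 vertices, giving width 1; this decomposition certifies tw(G) ≤ 1. G has an edge, so its treewidth is at least 1. The upper and lower bounds meet at 1, so that is the treewidth.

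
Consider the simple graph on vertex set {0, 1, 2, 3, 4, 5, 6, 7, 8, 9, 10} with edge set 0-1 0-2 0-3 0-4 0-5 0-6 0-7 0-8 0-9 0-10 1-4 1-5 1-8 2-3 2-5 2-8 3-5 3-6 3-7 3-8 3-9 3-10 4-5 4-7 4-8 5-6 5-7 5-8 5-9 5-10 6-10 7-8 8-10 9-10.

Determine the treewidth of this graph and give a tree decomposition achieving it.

Every bag has size at most 5, so the width is 5 − 1 = 4 and tw(G) ≤ 4. For the lower bound, the 5 vertices {0, 1, 4, 5, 8} are pairwise adjacent, and any tree decomposition puts a clique entirely inside one bag — forcing width ≥ 4. Hence tw(G) = 4 exactly.

Treewidth 4.
One such decomposition:
Bags: B1 = {0, 3, 5, 8, 10}  B2 = {0, 2, 3, 5, 8}  B3 = {0, 3, 5, 7, 8}  B4 = {0, 3, 5, 6, 10}  B5 = {0, 4, 5, 7, 8}  B6 = {0, 1, 4, 5, 8}  B7 = {0, 3, 5, 9, 10}
Tree: B1–B2, B2–B3, B1–B4, B3–B5, B5–B6, B1–B7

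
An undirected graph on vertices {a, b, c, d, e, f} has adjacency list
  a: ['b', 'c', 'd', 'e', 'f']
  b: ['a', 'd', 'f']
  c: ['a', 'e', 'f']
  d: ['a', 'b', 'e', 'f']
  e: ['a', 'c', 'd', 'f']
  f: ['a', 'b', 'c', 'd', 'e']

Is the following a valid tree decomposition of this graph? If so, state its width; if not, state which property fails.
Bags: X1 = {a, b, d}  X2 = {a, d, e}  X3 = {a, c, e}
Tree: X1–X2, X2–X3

A tree decomposition must satisfy three properties: every vertex lies in some bag; for every edge, both endpoints lie together in some bag; and for every vertex, the bags containing it form a connected subtree. Here vertex f appears in no bag, so the decomposition is invalid.

No — vertex f appears in no bag.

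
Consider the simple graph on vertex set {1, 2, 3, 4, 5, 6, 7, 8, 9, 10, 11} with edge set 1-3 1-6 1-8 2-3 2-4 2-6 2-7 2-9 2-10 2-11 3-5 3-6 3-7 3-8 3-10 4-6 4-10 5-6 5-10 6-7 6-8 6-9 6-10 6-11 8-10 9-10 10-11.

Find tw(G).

3

A width-3 tree decomposition is:
Bags: B1 = {3, 6, 8, 10}  B2 = {2, 3, 6, 10}  B3 = {3, 5, 6, 10}  B4 = {2, 6, 10, 11}  B5 = {2, 3, 6, 7}  B6 = {1, 3, 6, 8}  B7 = {2, 6, 9, 10}  B8 = {2, 4, 6, 10}
Tree: B1–B2, B2–B3, B2–B4, B2–B5, B1–B6, B2–B7, B7–B8
Every bag has size at most 4, so the width is 4 − 1 = 3 and tw(G) ≤ 3. For the lower bound, the 4 vertices {1, 3, 6, 8} are pairwise adjacent, and any tree decomposition puts a clique entirely inside one bag — forcing width ≥ 3. Combining the bounds, tw(G) = 3.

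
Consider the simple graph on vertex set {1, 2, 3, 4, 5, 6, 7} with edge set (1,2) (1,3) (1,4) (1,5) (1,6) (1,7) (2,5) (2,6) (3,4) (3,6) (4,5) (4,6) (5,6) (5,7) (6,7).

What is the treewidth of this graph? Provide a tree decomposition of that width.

Treewidth 3.
One such decomposition:
Bags: B1 = {1, 3, 4, 6}  B2 = {1, 4, 5, 6}  B3 = {1, 5, 6, 7}  B4 = {1, 2, 5, 6}
Tree: B1–B2, B2–B3, B2–B4

Every bag has size at most 4, so the width is 4 − 1 = 3 and tw(G) ≤ 3. Conversely, {1, 3, 4, 6} is a clique of size 4, and the vertices of any clique must share a bag in every tree decomposition; so some bag has ≥ 4 vertices and tw(G) ≥ 3. Combining the bounds, tw(G) = 3.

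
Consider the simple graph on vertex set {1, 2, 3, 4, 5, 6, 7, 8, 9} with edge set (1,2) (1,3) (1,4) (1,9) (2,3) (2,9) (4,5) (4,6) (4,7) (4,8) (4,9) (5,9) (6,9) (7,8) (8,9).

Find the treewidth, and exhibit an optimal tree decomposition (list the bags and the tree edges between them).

The largest bag has 3 vertices, giving width 2; this decomposition certifies tw(G) ≤ 2. For the lower bound, the 3 vertices {1, 2, 9} are pairwise adjacent, and any tree decomposition puts a clique entirely inside one bag — forcing width ≥ 2. The upper and lower bounds meet at 2, so that is the treewidth.

Treewidth 2.
One optimal decomposition is:
Bags: B1 = {4, 8, 9}  B2 = {1, 4, 9}  B3 = {4, 5, 9}  B4 = {4, 7, 8}  B5 = {4, 6, 9}  B6 = {1, 2, 9}  B7 = {1, 2, 3}
Tree: B1–B2, B1–B3, B1–B4, B3–B5, B2–B6, B6–B7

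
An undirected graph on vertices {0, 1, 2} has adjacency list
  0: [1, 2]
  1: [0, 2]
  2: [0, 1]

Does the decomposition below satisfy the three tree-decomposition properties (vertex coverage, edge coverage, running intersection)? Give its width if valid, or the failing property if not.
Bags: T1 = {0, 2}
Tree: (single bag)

A tree decomposition must satisfy three properties: every vertex lies in some bag; for every edge, both endpoints lie together in some bag; and for every vertex, the bags containing it form a connected subtree. Here vertex 1 appears in no bag, so the decomposition is invalid.

No — vertex 1 appears in no bag.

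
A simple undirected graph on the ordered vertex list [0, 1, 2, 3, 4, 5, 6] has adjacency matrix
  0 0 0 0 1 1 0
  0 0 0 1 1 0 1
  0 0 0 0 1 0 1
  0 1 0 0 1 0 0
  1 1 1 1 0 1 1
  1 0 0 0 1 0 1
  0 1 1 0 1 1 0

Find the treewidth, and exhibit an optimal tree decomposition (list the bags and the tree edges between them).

Treewidth 2.
One such decomposition:
Bags: B1 = {4, 5, 6}  B2 = {1, 4, 6}  B3 = {0, 4, 5}  B4 = {2, 4, 6}  B5 = {1, 3, 4}
Tree: B1–B2, B1–B3, B1–B4, B2–B5

The largest bag has 3 vertices, giving width 2; this decomposition certifies tw(G) ≤ 2. Conversely, {0, 4, 5} is a clique of size 3, and the vertices of any clique must share a bag in every tree decomposition; so some bag has ≥ 3 vertices and tw(G) ≥ 2. Combining the bounds, tw(G) = 2.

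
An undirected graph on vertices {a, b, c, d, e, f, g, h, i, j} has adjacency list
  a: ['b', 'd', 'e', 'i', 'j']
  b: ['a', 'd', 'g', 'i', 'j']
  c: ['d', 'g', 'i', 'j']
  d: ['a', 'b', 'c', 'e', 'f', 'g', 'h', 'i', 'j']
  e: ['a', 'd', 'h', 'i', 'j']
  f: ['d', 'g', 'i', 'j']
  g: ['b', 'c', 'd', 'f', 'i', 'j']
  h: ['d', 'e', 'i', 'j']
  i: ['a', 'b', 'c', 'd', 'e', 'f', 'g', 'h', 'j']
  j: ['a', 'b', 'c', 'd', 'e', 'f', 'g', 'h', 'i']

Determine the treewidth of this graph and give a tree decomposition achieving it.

Each bag holds 5 vertices, so the decomposition has width 4, which upper-bounds the treewidth. For the lower bound, the 5 vertices {c, d, g, i, j} are pairwise adjacent, and any tree decomposition puts a clique entirely inside one bag — forcing width ≥ 4. Combining the bounds, tw(G) = 4.

Treewidth 4.
One such decomposition:
Bags: B1 = {a, b, d, i, j}  B2 = {b, d, g, i, j}  B3 = {a, d, e, i, j}  B4 = {c, d, g, i, j}  B5 = {d, f, g, i, j}  B6 = {d, e, h, i, j}
Tree: B1–B2, B1–B3, B2–B4, B2–B5, B3–B6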